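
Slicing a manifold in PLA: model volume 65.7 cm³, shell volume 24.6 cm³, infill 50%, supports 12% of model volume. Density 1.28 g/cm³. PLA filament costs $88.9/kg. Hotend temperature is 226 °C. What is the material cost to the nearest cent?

Interior volume = 65.7 − 24.6, so 41.1 cm³.
Infill volume = 0.50 × 41.1 = 20.55 cm³.
Support = 0.12 × 65.7 = 7.884 cm³.
Total extruded = 24.6 + 20.55 + 7.884 = 53.034 cm³.
Mass = 53.034 × 1.28, so 67.88352 g.
Cost = 67.88352 g / 1000 × $88.9/kg = $6.03.

$6.03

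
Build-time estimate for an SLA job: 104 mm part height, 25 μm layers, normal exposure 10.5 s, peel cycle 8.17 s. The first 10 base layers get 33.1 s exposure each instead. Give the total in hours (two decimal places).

21.64 hours

Layer count = ceil(104 / 0.025) = 4160.
Bottom layers = 10 × (33.1 + 8.17), so 412.7 s.
Regular layers = 4150 × (10.5 + 8.17), so 77480.5 s.
Sum: 412.7 + 77480.5 = 77893.2 s → 21.64 hours.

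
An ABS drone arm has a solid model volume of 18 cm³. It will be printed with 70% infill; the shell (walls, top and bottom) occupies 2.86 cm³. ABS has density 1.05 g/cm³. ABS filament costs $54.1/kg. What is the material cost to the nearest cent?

$0.76

Volume inside the shell = 18 − 2.86, so 15.14 cm³.
Deposited infill: 0.70 × 15.14 → 10.598 cm³.
Total extruded = 2.86 + 10.598 = 13.458 cm³.
Mass = 13.458 × 1.05, so 14.1309 g.
Cost = 14.1309 g / 1000 × $54.1/kg = $0.76.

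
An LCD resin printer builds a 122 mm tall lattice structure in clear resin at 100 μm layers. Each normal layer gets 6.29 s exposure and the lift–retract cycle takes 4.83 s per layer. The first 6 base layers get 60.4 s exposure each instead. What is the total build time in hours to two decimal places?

3.86 hours

Number of layers: 122 / 0.1 → 1220 (rounded up).
Bottom layers: 6 × (60.4 + 4.83) → 391.38 s.
Remaining layers = 1214 × (6.29 + 4.83) = 13499.68 s.
Total = 391.38 + 13499.68 = 13891.06 s = 3.86 hours.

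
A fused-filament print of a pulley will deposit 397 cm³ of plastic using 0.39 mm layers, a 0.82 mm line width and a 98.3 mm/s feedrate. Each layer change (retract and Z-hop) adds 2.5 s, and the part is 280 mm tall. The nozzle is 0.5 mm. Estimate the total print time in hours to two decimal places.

4.01 hours

Extrusion cross-section: 0.39 × 0.82 → 0.3198 mm².
Path length: 397000 mm³ / 0.3198 mm² → 1241400.9 mm.
Extrusion time = 1241400.9 / 98.3, so 12628.7 s.
Number of layers: 280 / 0.39 → 718 (rounded up).
Non-print overhead: 718 × 2.5 → 1795 s.
Total = 12628.7 + 1795 = 14423.7 s = 4.01 hours.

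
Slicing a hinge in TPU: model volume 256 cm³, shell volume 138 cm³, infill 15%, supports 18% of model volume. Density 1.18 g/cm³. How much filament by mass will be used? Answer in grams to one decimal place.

Interior volume: 256 − 138 → 118 cm³.
Infill volume = 0.15 × 118 = 17.7 cm³.
Support: 0.18 × 256 → 46.08 cm³.
Total printed volume: 138 + 17.7 + 46.08 → 201.78 cm³.
Mass = 201.78 × 1.18 = 238.1004 g.

238.1 g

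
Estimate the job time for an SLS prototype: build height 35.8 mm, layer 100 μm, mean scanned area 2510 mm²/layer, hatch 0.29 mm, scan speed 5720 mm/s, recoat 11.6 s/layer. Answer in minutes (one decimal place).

Number of layers: 35.8 / 0.1 → 358 (rounded up).
Scan path per layer = 2510 / 0.29 = 8655.2 mm.
Laser time per layer = 8655.2 / 5720, so 1.5131 s.
Time per layer = 1.5131 + 11.6 = 13.1131 s.
358 layers × 13.1131 s/layer = 4694.4898 s, i.e. 78.2 minutes.

78.2 minutes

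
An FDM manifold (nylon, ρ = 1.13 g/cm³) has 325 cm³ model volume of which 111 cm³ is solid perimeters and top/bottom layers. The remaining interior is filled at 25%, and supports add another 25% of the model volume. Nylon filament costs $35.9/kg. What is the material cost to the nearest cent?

$9.97

Volume inside the shell: 325 − 111 → 214 cm³.
Infill deposited = 0.25 × 214 = 53.5 cm³.
Support = 0.25 × 325 = 81.25 cm³.
Total extruded = 111 + 53.5 + 81.25 = 245.75 cm³.
Mass = 245.75 × 1.13 = 277.6975 g.
At $35.9/kg: 277.6975/1000 × 35.9 = $9.97.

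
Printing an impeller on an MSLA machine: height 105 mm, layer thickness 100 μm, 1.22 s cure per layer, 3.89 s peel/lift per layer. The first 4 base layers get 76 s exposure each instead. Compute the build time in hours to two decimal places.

Number of layers: 105 / 0.1 → 1050 (rounded up).
Burn-in layers: 4 × (76 + 3.89) → 319.56 s.
Normal layers: 1046 × (1.22 + 3.89) → 5345.06 s.
Sum: 319.56 + 5345.06 = 5664.62 s → 1.57 hours.

1.57 hours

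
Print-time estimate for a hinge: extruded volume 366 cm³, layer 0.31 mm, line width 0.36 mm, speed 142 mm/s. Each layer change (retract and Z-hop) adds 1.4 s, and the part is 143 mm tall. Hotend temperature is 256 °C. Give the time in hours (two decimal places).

6.60 hours

Extrusion cross-section = 0.31 × 0.36, so 0.1116 mm².
Toolpath length = 366 cm³ / 0.1116 mm² = 366000 / 0.1116 = 3279569.9 mm.
Time extruding = 3279569.9 / 142, so 23095.6 s.
Layer count = ceil(143 / 0.31) = 462.
Z-hop total: 462 × 1.4 → 646.8 s.
Total = 23095.6 + 646.8 = 23742.4 s = 6.60 hours.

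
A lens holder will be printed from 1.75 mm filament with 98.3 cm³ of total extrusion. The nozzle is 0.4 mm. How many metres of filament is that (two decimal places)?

Filament cross-section = π × (1.75/2)² = 2.4053 mm².
Length = 98.3 cm³ / 2.4053 mm² = 98300 / 2.4053 = 40868.08 mm = 40.87 m.

40.87 m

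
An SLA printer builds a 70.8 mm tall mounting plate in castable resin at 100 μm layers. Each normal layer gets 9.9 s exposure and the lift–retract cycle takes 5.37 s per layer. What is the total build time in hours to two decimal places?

Layer count = ceil(70.8 / 0.1) = 708.
Cycle time: 9.9 + 5.37 → 15.27 s.
Build time: 708 × 15.27 s = 10811.16 s, i.e. 3.00 hours.

3.00 hours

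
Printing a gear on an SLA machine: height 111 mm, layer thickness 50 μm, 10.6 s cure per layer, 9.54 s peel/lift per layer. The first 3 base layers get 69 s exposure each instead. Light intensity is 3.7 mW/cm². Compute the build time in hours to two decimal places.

12.47 hours

Layer count = ceil(111 / 0.05) = 2220.
Bottom layers = 3 × (69 + 9.54) = 235.62 s.
Regular layers = 2217 × (10.6 + 9.54) = 44650.38 s.
Sum: 235.62 + 44650.38 = 44886 s → 12.47 hours.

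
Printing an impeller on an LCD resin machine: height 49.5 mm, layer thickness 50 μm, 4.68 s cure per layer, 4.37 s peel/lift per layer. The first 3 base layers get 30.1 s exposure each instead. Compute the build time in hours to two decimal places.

2.51 hours

Number of layers: 49.5 / 0.05 → 990 (rounded up).
Burn-in layers = 3 × (30.1 + 4.37), so 103.41 s.
Remaining layers = 987 × (4.68 + 4.37), so 8932.35 s.
Total = 103.41 + 8932.35 = 9035.76 s = 2.51 hours.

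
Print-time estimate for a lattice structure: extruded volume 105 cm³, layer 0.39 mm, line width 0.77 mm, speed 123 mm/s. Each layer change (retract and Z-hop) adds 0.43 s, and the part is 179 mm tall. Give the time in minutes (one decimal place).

50.7 minutes

Line area = 0.39 × 0.77, so 0.3003 mm².
Toolpath length = 105 cm³ / 0.3003 mm² = 105000 / 0.3003 = 349650.3 mm.
Extrusion time = 349650.3 / 123 = 2842.7 s.
Number of layers: 179 / 0.39 → 459 (rounded up).
Z-hop total = 459 × 0.43, so 197.37 s.
Altogether 2842.7 + 197.37 = 3040.07 s, i.e. 50.7 minutes.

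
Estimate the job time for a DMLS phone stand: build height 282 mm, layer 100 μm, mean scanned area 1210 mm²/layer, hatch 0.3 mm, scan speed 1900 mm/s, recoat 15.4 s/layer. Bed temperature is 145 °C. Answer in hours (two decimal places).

13.73 hours

Number of layers: 282 / 0.1 → 2820 (rounded up).
Per-layer scan distance = 1210 / 0.3, so 4033.3 mm.
Per-layer scan time: 4033.3 / 1900 → 2.1228 s.
Layer cycle: 2.1228 + 15.4 → 17.5228 s.
2820 layers × 17.5228 s/layer = 49414.296 s, i.e. 13.73 hours.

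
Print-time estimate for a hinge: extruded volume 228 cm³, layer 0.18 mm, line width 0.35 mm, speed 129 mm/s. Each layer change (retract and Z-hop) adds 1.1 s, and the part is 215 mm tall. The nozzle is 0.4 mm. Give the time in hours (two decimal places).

Extrusion cross-section: 0.18 × 0.35 → 0.063 mm².
Total extruded path = 228000/0.063 = 3619047.6 mm.
Print-move time = 3619047.6 / 129, so 28054.6 s.
Number of layers: 215 / 0.18 → 1195 (rounded up).
Layer-change overhead = 1195 × 1.1 = 1314.5 s.
Total = 28054.6 + 1314.5 = 29369.1 s = 8.16 hours.

8.16 hours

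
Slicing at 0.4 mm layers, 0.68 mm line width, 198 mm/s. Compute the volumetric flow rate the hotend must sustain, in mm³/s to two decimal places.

53.86

Bead cross-section: 0.4 × 0.68 → 0.272 mm².
Q = v·A = 198 × 0.272 = 53.86 mm³/s.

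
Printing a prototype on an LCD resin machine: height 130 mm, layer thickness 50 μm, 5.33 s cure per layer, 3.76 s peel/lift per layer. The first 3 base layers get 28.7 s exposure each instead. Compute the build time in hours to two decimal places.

6.58 hours

Layer count = ceil(130 / 0.05) = 2600.
Bottom layers: 3 × (28.7 + 3.76) → 97.38 s.
Remaining layers = 2597 × (5.33 + 3.76) = 23606.73 s.
Sum: 97.38 + 23606.73 = 23704.11 s → 6.58 hours.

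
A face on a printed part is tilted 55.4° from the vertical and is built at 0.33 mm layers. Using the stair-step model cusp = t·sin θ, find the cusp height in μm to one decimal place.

271.6 μm

Cusp = layer height × sin(55.4°) = 0.33 × 0.8231 = 0.271623 mm = 271.6 μm.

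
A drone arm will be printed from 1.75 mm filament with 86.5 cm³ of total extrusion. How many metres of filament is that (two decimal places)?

35.96 m

A = π r² = π × 0.875² = 2.4053 mm².
Length = 86.5 cm³ / 2.4053 mm² = 86500 / 2.4053 = 35962.25 mm = 35.96 m.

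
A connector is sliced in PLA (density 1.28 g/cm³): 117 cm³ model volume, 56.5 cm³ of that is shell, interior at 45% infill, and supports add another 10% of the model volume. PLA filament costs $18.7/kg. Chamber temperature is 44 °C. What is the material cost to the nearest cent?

$2.28

Infill region = 117 − 56.5 = 60.5 cm³.
Deposited infill = 0.45 × 60.5 = 27.225 cm³.
Support = 0.10 × 117 = 11.7 cm³.
Total printed volume = 56.5 + 27.225 + 11.7, so 95.425 cm³.
Mass = 95.425 × 1.28, so 122.144 g.
At $18.7/kg: 122.144/1000 × 18.7 = $2.28.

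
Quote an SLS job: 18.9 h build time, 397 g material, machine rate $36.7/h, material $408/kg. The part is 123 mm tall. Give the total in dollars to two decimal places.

Time charge = 36.7 × 18.9 = $693.63.
Material charge: 408 × 397/1000 → $161.976.
Job cost: 693.63 + 161.976 = 855.606 ≈ $855.61.

$855.61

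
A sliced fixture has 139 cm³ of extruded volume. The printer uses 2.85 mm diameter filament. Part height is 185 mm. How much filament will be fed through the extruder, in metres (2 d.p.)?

21.79 m

Cross-section of 2.85 mm filament: π·(2.85/2)² = 6.3794 mm².
L = 139000 mm³ / 6.3794 mm² = 21788.88 mm, i.e. 21.79 m.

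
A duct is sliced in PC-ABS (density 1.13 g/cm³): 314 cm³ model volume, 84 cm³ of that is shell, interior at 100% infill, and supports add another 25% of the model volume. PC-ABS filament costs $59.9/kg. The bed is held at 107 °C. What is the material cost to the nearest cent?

$26.57

Interior volume: 314 − 84 → 230 cm³.
Infill deposited = 1.00 × 230 = 230 cm³.
Support = 0.25 × 314, so 78.5 cm³.
Deposited volume = 84 + 230 + 78.5, so 392.5 cm³.
Mass: 392.5 × 1.13 → 443.525 g.
Cost = 443.525 g / 1000 × $59.9/kg = $26.57.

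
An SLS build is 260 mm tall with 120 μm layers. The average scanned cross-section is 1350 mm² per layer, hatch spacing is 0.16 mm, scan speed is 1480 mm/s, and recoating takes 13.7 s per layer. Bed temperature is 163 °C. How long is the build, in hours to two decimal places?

Layer count = ceil(260 / 0.12) = 2167.
Scan path per layer = 1350 / 0.16 = 8437.5 mm.
Per-layer scan time = 8437.5 / 1480, so 5.701 s.
Layer cycle: 5.701 + 13.7 → 19.401 s.
Total: 2167 × 19.401 s = 42041.967 s → 11.68 hours.

11.68 hours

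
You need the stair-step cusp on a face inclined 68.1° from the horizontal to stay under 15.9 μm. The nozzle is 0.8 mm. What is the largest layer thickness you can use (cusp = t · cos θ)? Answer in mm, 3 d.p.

Layer height = cusp / cos(68.1°) = 0.0159 / 0.3730 = 0.043 mm.

0.043 mm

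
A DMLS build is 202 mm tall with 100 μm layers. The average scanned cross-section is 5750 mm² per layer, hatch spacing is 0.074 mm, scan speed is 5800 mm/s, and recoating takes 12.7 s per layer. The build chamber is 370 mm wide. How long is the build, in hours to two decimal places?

14.64 hours

Layer count = ceil(202 / 0.1) = 2020.
Scan path per layer = 5750 / 0.074 = 77702.7 mm.
Laser time per layer = 77702.7 / 5800 = 13.397 s.
Time per layer = 13.397 + 12.7 = 26.097 s.
2020 layers × 26.097 s/layer = 52715.94 s, i.e. 14.64 hours.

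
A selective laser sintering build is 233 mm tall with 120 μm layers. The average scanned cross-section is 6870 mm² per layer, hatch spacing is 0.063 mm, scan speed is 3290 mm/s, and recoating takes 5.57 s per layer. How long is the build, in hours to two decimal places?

Number of layers: 233 / 0.12 → 1942 (rounded up).
Per-layer scan distance = 6870 / 0.063 = 109047.6 mm.
Scan time per layer = 109047.6 / 3290 = 33.1452 s.
Time per layer: 33.1452 + 5.57 → 38.7152 s.
Total: 1942 × 38.7152 s = 75184.9184 s → 20.88 hours.

20.88 hours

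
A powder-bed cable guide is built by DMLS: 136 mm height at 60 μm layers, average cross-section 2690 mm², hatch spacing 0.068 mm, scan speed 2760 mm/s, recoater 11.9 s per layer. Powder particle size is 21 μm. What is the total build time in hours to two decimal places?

16.52 hours

Layers = ⌈136/0.06⌉ = 2267.
Scan path per layer = 2690 / 0.068, so 39558.8 mm.
Scan time per layer = 39558.8 / 2760 = 14.3329 s.
Time per layer = 14.3329 + 11.9 = 26.2329 s.
2267 layers × 26.2329 s/layer = 59469.9843 s, i.e. 16.52 hours.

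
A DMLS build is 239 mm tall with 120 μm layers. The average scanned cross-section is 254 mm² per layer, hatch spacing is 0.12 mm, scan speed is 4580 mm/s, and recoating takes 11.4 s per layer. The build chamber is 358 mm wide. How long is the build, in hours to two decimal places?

Layer count = ceil(239 / 0.12) = 1992.
Scan path per layer = 254 / 0.12, so 2116.7 mm.
Per-layer scan time = 2116.7 / 4580 = 0.4622 s.
Per-layer time = 0.4622 + 11.4, so 11.8622 s.
1992 layers × 11.8622 s/layer = 23629.5024 s, i.e. 6.56 hours.

6.56 hours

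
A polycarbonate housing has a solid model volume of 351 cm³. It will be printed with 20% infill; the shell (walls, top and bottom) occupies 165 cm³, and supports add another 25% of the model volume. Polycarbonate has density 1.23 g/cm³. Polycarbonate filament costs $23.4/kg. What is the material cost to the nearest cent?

Infill region: 351 − 165 → 186 cm³.
Infill volume = 0.20 × 186, so 37.2 cm³.
Support: 0.25 × 351 → 87.75 cm³.
Total extruded = 165 + 37.2 + 87.75, so 289.95 cm³.
Mass = 289.95 × 1.23 = 356.6385 g.
At $23.4/kg: 356.6385/1000 × 23.4 = $8.35.

$8.35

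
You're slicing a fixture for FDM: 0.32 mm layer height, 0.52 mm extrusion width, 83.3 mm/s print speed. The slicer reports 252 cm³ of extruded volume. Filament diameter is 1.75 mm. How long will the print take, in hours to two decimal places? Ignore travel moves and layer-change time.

Extrusion cross-section: 0.32 × 0.52 → 0.1664 mm².
Total extruded path = 252000/0.1664 = 1514423.1 mm.
Print-move time = 1514423.1 / 83.3 = 18180.3 s.
That's 18180.3 s → 5.05 hours.

5.05 hours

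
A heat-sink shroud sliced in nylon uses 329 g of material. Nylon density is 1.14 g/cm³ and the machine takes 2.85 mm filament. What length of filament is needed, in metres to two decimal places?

45.24 m

Volume = 329 g / 1.14 g·cm⁻³ = 288.5965 cm³ = 288596.5 mm³.
A = π r² = π × 1.425² = 6.3794 mm².
L = V/A = 288596.5/6.3794 = 45238.82 mm → 45.24 m.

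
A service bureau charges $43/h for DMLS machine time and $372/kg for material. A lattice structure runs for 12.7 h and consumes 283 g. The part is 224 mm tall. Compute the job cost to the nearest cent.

Machine-time cost: 43 × 12.7 → $546.10.
Material cost = 372 × 283/1000 = $105.276.
Total = 546.10 + 105.276 = 651.376 ≈ $651.38.

$651.38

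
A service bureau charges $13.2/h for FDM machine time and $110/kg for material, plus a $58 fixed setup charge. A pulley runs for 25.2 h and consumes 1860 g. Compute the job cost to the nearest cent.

Machine-time cost = 13.2 × 25.2, so $332.64.
Material cost: 110 × 1860/1000 → $204.60.
Adding setup: 332.64 + 204.60 + 58 → $595.24.

$595.24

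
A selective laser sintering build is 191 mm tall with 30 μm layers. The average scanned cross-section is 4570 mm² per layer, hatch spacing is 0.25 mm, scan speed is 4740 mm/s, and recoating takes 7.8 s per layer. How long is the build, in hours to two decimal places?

Layer count = ceil(191 / 0.03) = 6367.
Per-layer scan distance = 4570 / 0.25 = 18280 mm.
Laser time per layer = 18280 / 4740, so 3.8565 s.
Time per layer = 3.8565 + 7.8, so 11.6565 s.
Total: 6367 × 11.6565 s = 74216.9355 s → 20.62 hours.

20.62 hours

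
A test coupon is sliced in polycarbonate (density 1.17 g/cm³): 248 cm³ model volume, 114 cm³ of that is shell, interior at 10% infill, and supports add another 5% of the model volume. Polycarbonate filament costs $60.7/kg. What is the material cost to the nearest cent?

Infill region = 248 − 114 = 134 cm³.
Infill volume = 0.10 × 134 = 13.4 cm³.
Support = 0.05 × 248, so 12.4 cm³.
Total printed volume: 114 + 13.4 + 12.4 → 139.8 cm³.
Mass = 139.8 × 1.17, so 163.566 g.
At $60.7/kg: 163.566/1000 × 60.7 = $9.93.

$9.93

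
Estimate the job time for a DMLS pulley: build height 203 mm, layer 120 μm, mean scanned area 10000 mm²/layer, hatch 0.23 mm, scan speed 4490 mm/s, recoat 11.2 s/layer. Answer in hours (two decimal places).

9.82 hours

Layer count = ceil(203 / 0.12) = 1692.
Scan path per layer = 10000 / 0.23, so 43478.3 mm.
Per-layer scan time: 43478.3 / 4490 → 9.6834 s.
Layer cycle: 9.6834 + 11.2 → 20.8834 s.
1692 layers × 20.8834 s/layer = 35334.7128 s, i.e. 9.82 hours.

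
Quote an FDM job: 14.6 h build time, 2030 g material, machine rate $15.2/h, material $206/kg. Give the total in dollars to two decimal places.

Time charge = 15.2 × 14.6, so $221.92.
Material charge = 206 × 2030/1000 = $418.18.
Total = 221.92 + 418.18 = $640.10.

$640.10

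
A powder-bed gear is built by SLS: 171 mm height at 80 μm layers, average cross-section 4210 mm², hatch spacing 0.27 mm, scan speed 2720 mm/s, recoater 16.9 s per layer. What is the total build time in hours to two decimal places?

13.44 hours

Layers = ⌈171/0.08⌉ = 2138.
Scan path per layer = 4210 / 0.27 = 15592.6 mm.
Scan time per layer = 15592.6 / 2720 = 5.7326 s.
Layer cycle = 5.7326 + 16.9, so 22.6326 s.
Total: 2138 × 22.6326 s = 48388.4988 s → 13.44 hours.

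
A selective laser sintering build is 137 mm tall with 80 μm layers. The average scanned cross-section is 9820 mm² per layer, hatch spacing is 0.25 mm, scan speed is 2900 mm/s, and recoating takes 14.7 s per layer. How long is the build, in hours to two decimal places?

Number of layers: 137 / 0.08 → 1713 (rounded up).
Scan path per layer = 9820 / 0.25, so 39280 mm.
Per-layer scan time = 39280 / 2900 = 13.5448 s.
Layer cycle: 13.5448 + 14.7 → 28.2448 s.
Total: 1713 × 28.2448 s = 48383.3424 s → 13.44 hours.

13.44 hours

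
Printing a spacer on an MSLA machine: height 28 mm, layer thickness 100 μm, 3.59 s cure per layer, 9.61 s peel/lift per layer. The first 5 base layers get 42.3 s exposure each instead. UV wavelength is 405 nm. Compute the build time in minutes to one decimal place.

64.8 minutes

Layer count = ceil(28 / 0.1) = 280.
Burn-in layers = 5 × (42.3 + 9.61) = 259.55 s.
Regular layers: 275 × (3.59 + 9.61) → 3630 s.
Total = 259.55 + 3630 = 3889.55 s = 64.8 minutes.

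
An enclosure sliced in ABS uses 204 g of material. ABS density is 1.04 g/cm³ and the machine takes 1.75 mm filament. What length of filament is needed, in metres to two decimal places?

81.55 m

Volume = 204 g / 1.04 g·cm⁻³ = 196.1538 cm³ = 196153.8 mm³.
Cross-section of 1.75 mm filament: π·(1.75/2)² = 2.4053 mm².
L = V/A = 196153.8/2.4053 = 81550.66 mm → 81.55 m.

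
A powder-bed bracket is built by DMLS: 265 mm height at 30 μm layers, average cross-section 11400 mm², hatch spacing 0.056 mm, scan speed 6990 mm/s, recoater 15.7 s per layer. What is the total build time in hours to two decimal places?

Number of layers: 265 / 0.03 → 8834 (rounded up).
Scan path per layer = 11400 / 0.056 = 203571.4 mm.
Scan time per layer = 203571.4 / 6990, so 29.1232 s.
Per-layer time: 29.1232 + 15.7 → 44.8232 s.
Total: 8834 × 44.8232 s = 395968.1488 s → 109.99 hours.

109.99 hours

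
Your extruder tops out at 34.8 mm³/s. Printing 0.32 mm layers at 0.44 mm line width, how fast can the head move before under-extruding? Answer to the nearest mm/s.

Extrusion cross-section: 0.32 × 0.44 → 0.1408 mm².
Max speed = 34.8 / 0.1408 = 247.16 ≈ 247 mm/s.

247 mm/s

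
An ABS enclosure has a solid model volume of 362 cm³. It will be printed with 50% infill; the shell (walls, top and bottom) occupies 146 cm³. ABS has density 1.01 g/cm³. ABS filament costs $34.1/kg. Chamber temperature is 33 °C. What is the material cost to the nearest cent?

$8.75

Infill region: 362 − 146 → 216 cm³.
Deposited infill = 0.50 × 216, so 108 cm³.
Total extruded: 146 + 108 → 254 cm³.
Mass: 254 × 1.01 → 256.54 g.
Cost = 256.54 g / 1000 × $34.1/kg = $8.75.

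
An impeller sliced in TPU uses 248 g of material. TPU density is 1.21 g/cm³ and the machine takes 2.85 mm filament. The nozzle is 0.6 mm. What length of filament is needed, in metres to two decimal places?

Extruded volume: 248/1.21 = 204.9587 cm³ (204958.7 mm³).
A = π r² = π × 1.425² = 6.3794 mm².
L = V/A = 204958.7/6.3794 = 32128.21 mm → 32.13 m.

32.13 m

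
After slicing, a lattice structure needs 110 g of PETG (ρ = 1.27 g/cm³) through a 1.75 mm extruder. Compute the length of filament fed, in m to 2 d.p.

36.01 m

Volume = 110 g / 1.27 g·cm⁻³ = 86.6142 cm³ = 86614.2 mm³.
Cross-section of 1.75 mm filament: π·(1.75/2)² = 2.4053 mm².
L = V/A = 86614.2/2.4053 = 36009.73 mm → 36.01 m.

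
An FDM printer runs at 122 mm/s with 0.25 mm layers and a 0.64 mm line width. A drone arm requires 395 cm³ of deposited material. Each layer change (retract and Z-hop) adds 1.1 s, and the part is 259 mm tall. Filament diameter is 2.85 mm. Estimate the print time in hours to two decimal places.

Bead cross-section = 0.25 × 0.64 = 0.16 mm².
Path length: 395000 mm³ / 0.16 mm² → 2468750 mm.
Extrusion time: 2468750 / 122 → 20235.7 s.
Number of layers: 259 / 0.25 → 1036 (rounded up).
Layer-change overhead = 1036 × 1.1 = 1139.6 s.
Altogether 20235.7 + 1139.6 = 21375.3 s, i.e. 5.94 hours.

5.94 hours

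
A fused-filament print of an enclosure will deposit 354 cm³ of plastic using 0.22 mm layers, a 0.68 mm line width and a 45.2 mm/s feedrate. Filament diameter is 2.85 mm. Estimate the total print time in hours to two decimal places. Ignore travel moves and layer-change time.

14.54 hours

Line area = 0.22 × 0.68, so 0.1496 mm².
Toolpath length = 354 cm³ / 0.1496 mm² = 354000 / 0.1496 = 2366310.2 mm.
Extrusion time = 2366310.2 / 45.2 = 52352 s.
52352 s = 14.54 hours.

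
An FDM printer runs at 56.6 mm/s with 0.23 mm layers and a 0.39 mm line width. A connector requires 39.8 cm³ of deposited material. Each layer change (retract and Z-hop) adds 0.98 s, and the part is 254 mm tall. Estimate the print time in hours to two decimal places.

2.48 hours

Bead cross-section = 0.23 × 0.39, so 0.0897 mm².
Path length: 39800 mm³ / 0.0897 mm² → 443701.2 mm.
Extrusion time: 443701.2 / 56.6 → 7839.2 s.
Layer count = ceil(254 / 0.23) = 1105.
Z-hop total = 1105 × 0.98 = 1082.9 s.
Total = 7839.2 + 1082.9 = 8922.1 s = 2.48 hours.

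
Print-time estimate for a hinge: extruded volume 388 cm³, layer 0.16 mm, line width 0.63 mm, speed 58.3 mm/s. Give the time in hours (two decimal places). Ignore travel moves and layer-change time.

18.34 hours

Bead cross-section = 0.16 × 0.63, so 0.1008 mm².
Toolpath length = 388 cm³ / 0.1008 mm² = 388000 / 0.1008 = 3849206.3 mm.
Print-move time: 3849206.3 / 58.3 → 66024.1 s.
In the requested units: 66024.1 s = 18.34 hours.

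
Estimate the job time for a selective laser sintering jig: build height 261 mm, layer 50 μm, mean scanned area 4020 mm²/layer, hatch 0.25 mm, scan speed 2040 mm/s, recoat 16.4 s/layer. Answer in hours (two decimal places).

Layers = ⌈261/0.05⌉ = 5220.
Hatch length per layer: 4020 / 0.25 → 16080 mm.
Scan time per layer = 16080 / 2040, so 7.8824 s.
Per-layer time = 7.8824 + 16.4, so 24.2824 s.
Total: 5220 × 24.2824 s = 126754.128 s → 35.21 hours.

35.21 hours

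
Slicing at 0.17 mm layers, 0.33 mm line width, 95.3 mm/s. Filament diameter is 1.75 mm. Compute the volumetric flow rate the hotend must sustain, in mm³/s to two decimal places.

5.35

A: 0.17 × 0.33 → 0.0561 mm².
Volumetric flow = 95.3 × 0.0561 = 5.35 mm³/s.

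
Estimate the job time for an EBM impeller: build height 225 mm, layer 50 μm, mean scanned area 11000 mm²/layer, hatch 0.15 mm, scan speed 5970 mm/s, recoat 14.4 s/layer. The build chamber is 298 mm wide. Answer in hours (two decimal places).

33.35 hours

Layers = ⌈225/0.05⌉ = 4500.
Per-layer scan distance = 11000 / 0.15 = 73333.3 mm.
Scan time per layer = 73333.3 / 5970 = 12.2836 s.
Time per layer = 12.2836 + 14.4, so 26.6836 s.
4500 layers × 26.6836 s/layer = 120076.2 s, i.e. 33.35 hours.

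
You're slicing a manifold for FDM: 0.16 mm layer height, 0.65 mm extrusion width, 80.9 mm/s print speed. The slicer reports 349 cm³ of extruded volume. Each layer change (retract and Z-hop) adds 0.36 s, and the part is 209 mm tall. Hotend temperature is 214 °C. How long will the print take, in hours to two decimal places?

11.65 hours

Line area = 0.16 × 0.65 = 0.104 mm².
Total extruded path = 349000/0.104 = 3355769.2 mm.
Print-move time = 3355769.2 / 80.9 = 41480.5 s.
Layer count = ceil(209 / 0.16) = 1307.
Layer-change overhead = 1307 × 0.36, so 470.52 s.
Altogether 41480.5 + 470.52 = 41951.02 s, i.e. 11.65 hours.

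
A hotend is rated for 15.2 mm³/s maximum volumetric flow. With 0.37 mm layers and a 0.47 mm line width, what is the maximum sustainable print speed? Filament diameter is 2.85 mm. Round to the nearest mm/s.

Bead cross-section = 0.37 × 0.47, so 0.1739 mm².
v_max = Q/A = 15.2/0.1739 = 87.41 mm/s → 87 mm/s.

87 mm/s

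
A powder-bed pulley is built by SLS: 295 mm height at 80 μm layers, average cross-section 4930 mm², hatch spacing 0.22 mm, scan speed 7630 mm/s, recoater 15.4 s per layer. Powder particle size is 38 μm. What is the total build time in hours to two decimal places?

18.79 hours

Layer count = ceil(295 / 0.08) = 3688.
Per-layer scan distance = 4930 / 0.22 = 22409.1 mm.
Scan time per layer = 22409.1 / 7630, so 2.937 s.
Layer cycle = 2.937 + 15.4 = 18.337 s.
3688 layers × 18.337 s/layer = 67626.856 s, i.e. 18.79 hours.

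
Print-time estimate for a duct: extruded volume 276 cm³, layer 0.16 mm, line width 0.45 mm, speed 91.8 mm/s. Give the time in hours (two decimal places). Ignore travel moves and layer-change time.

Extrusion cross-section: 0.16 × 0.45 → 0.072 mm².
Path length: 276000 mm³ / 0.072 mm² → 3833333.3 mm.
Time extruding = 3833333.3 / 91.8 = 41757.4 s.
That's 41757.4 s → 11.60 hours.

11.60 hours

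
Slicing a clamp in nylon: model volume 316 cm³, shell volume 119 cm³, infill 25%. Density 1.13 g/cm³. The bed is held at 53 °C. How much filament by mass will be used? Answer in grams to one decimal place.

190.1 g

Infill region = 316 − 119 = 197 cm³.
Infill volume = 0.25 × 197 = 49.25 cm³.
Deposited volume = 119 + 49.25 = 168.25 cm³.
Mass = 168.25 × 1.13 = 190.1225 g.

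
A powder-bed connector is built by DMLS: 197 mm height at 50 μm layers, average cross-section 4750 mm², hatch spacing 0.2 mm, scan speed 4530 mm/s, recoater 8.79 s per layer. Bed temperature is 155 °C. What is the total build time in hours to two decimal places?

15.36 hours

Layer count = ceil(197 / 0.05) = 3940.
Per-layer scan distance: 4750 / 0.2 → 23750 mm.
Per-layer scan time: 23750 / 4530 → 5.2428 s.
Layer cycle = 5.2428 + 8.79 = 14.0328 s.
Build time = 3940 × 14.0328 = 55289.232 s = 15.36 hours.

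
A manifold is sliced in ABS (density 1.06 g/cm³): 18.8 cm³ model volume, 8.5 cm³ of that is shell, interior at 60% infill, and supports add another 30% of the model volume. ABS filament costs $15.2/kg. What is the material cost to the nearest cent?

Volume inside the shell = 18.8 − 8.5 = 10.3 cm³.
Deposited infill = 0.60 × 10.3 = 6.18 cm³.
Support: 0.30 × 18.8 → 5.64 cm³.
Total printed volume = 8.5 + 6.18 + 5.64 = 20.32 cm³.
Mass: 20.32 × 1.06 → 21.5392 g.
At $15.2/kg: 21.5392/1000 × 15.2 = $0.33.

$0.33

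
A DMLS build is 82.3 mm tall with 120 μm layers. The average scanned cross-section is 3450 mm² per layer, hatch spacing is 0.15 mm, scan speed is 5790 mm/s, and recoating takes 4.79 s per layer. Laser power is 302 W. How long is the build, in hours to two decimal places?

Number of layers: 82.3 / 0.12 → 686 (rounded up).
Hatch length per layer = 3450 / 0.15, so 23000 mm.
Scan time per layer = 23000 / 5790, so 3.9724 s.
Per-layer time = 3.9724 + 4.79 = 8.7624 s.
686 layers × 8.7624 s/layer = 6011.0064 s, i.e. 1.67 hours.

1.67 hours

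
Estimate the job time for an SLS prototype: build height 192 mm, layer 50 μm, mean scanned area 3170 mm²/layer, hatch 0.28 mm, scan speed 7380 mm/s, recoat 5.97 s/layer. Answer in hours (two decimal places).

8.00 hours

Number of layers: 192 / 0.05 → 3840 (rounded up).
Hatch length per layer = 3170 / 0.28 = 11321.4 mm.
Per-layer scan time = 11321.4 / 7380, so 1.5341 s.
Layer cycle = 1.5341 + 5.97 = 7.5041 s.
Build time = 3840 × 7.5041 = 28815.744 s = 8.00 hours.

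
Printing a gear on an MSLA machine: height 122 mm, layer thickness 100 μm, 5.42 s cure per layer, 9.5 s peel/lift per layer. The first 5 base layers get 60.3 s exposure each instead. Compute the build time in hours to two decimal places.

5.13 hours

Layers = ⌈122/0.1⌉ = 1220.
Burn-in layers: 5 × (60.3 + 9.5) → 349 s.
Normal layers = 1215 × (5.42 + 9.5), so 18127.8 s.
Total = 349 + 18127.8 = 18476.8 s = 5.13 hours.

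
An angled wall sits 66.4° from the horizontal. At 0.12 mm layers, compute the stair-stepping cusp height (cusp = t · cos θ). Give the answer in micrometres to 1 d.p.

48.0 μm

h_c = t·cos θ = 0.12 × 0.4003 = 0.048036 mm (48.0 μm).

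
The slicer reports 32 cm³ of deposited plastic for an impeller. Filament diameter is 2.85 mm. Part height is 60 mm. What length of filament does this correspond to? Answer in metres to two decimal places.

Cross-section of 2.85 mm filament: π·(2.85/2)² = 6.3794 mm².
L = 32000 mm³ / 6.3794 mm² = 5016.15 mm, i.e. 5.02 m.

5.02 m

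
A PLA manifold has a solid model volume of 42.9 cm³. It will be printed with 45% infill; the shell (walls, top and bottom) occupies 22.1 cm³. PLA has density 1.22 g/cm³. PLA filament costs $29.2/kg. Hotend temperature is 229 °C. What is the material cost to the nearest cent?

Infill region = 42.9 − 22.1 = 20.8 cm³.
Infill deposited = 0.45 × 20.8, so 9.36 cm³.
Total printed volume = 22.1 + 9.36 = 31.46 cm³.
Mass: 31.46 × 1.22 → 38.3812 g.
Cost = 38.3812 g / 1000 × $29.2/kg = $1.12.

$1.12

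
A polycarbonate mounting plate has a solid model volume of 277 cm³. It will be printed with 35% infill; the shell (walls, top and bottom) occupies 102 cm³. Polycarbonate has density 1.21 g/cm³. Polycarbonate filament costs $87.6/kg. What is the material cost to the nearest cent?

Interior volume = 277 − 102, so 175 cm³.
Infill volume = 0.35 × 175 = 61.25 cm³.
Total extruded: 102 + 61.25 → 163.25 cm³.
Mass = 163.25 × 1.21, so 197.5325 g.
Cost = 197.5325 g / 1000 × $87.6/kg = $17.30.

$17.30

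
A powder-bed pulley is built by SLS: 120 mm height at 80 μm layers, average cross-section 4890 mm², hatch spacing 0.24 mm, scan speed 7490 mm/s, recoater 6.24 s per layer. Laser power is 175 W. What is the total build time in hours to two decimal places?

Number of layers: 120 / 0.08 → 1500 (rounded up).
Scan path per layer = 4890 / 0.24 = 20375 mm.
Scan time per layer = 20375 / 7490 = 2.7203 s.
Time per layer: 2.7203 + 6.24 → 8.9603 s.
1500 layers × 8.9603 s/layer = 13440.45 s, i.e. 3.73 hours.

3.73 hours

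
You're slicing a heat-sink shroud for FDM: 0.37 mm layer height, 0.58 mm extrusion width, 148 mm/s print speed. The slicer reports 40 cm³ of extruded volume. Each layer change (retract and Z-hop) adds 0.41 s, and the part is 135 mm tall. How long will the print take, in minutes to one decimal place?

23.5 minutes

Extrusion cross-section = 0.37 × 0.58, so 0.2146 mm².
Toolpath length = 40 cm³ / 0.2146 mm² = 40000 / 0.2146 = 186393.3 mm.
Time extruding = 186393.3 / 148 = 1259.4 s.
Number of layers: 135 / 0.37 → 365 (rounded up).
Layer-change overhead = 365 × 0.41 = 149.65 s.
Total = 1259.4 + 149.65 = 1409.05 s = 23.5 minutes.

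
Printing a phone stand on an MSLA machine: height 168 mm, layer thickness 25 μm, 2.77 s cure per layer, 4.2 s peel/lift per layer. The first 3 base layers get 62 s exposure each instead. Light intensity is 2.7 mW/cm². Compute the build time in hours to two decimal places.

Layers = ⌈168/0.025⌉ = 6720.
Base layers = 3 × (62 + 4.2) = 198.6 s.
Normal layers = 6717 × (2.77 + 4.2), so 46817.49 s.
Sum: 198.6 + 46817.49 = 47016.09 s → 13.06 hours.

13.06 hours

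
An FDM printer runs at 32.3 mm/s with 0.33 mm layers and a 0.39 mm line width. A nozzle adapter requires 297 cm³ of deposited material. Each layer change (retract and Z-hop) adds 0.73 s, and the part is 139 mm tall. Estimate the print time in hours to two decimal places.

Extrusion cross-section = 0.33 × 0.39, so 0.1287 mm².
Total extruded path = 297000/0.1287 = 2307692.3 mm.
Print-move time = 2307692.3 / 32.3, so 71445.6 s.
Layer count = ceil(139 / 0.33) = 422.
Non-print overhead = 422 × 0.73, so 308.06 s.
Altogether 71445.6 + 308.06 = 71753.66 s, i.e. 19.93 hours.

19.93 hours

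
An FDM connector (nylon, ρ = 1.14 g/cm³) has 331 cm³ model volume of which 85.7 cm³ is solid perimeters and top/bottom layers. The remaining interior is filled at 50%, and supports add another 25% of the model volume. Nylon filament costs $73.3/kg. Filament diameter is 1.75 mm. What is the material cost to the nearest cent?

Infill region = 331 − 85.7 = 245.3 cm³.
Infill deposited = 0.50 × 245.3 = 122.65 cm³.
Support = 0.25 × 331 = 82.75 cm³.
Deposited volume = 85.7 + 122.65 + 82.75 = 291.1 cm³.
Mass = 291.1 × 1.14 = 331.854 g.
At $73.3/kg: 331.854/1000 × 73.3 = $24.32.

$24.32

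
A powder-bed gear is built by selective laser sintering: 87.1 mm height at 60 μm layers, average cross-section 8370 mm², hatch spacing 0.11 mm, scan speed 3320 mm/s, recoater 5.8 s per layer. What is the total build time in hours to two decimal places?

Layer count = ceil(87.1 / 0.06) = 1452.
Hatch length per layer: 8370 / 0.11 → 76090.9 mm.
Scan time per layer = 76090.9 / 3320 = 22.9189 s.
Time per layer = 22.9189 + 5.8, so 28.7189 s.
Build time = 1452 × 28.7189 = 41699.8428 s = 11.58 hours.

11.58 hours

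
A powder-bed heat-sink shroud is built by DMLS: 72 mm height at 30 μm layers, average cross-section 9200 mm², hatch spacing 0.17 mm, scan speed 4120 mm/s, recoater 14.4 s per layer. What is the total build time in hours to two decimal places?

18.36 hours

Layer count = ceil(72 / 0.03) = 2400.
Hatch length per layer = 9200 / 0.17 = 54117.6 mm.
Per-layer scan time = 54117.6 / 4120, so 13.1353 s.
Per-layer time = 13.1353 + 14.4 = 27.5353 s.
Total: 2400 × 27.5353 s = 66084.72 s → 18.36 hours.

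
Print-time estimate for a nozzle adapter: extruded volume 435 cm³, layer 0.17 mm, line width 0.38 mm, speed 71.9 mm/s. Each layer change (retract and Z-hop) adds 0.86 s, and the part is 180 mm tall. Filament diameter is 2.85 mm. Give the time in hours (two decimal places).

Bead cross-section: 0.17 × 0.38 → 0.0646 mm².
Total extruded path = 435000/0.0646 = 6733746.1 mm.
Time extruding: 6733746.1 / 71.9 → 93654.3 s.
Number of layers: 180 / 0.17 → 1059 (rounded up).
Z-hop total = 1059 × 0.86 = 910.74 s.
Total = 93654.3 + 910.74 = 94565.04 s = 26.27 hours.

26.27 hours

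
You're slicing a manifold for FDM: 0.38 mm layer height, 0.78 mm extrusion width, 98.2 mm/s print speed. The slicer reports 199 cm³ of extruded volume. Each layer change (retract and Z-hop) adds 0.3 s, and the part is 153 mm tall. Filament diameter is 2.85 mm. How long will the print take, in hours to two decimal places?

Extrusion cross-section = 0.38 × 0.78 = 0.2964 mm².
Total extruded path = 199000/0.2964 = 671390 mm.
Print-move time = 671390 / 98.2 = 6837 s.
Layer count = ceil(153 / 0.38) = 403.
Non-print overhead: 403 × 0.3 → 120.9 s.
Total = 6837 + 120.9 = 6957.9 s = 1.93 hours.

1.93 hours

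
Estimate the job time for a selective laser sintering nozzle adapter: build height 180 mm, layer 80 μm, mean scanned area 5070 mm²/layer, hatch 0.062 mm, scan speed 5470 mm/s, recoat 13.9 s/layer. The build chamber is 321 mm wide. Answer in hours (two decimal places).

18.03 hours

Layer count = ceil(180 / 0.08) = 2250.
Per-layer scan distance = 5070 / 0.062, so 81774.2 mm.
Scan time per layer = 81774.2 / 5470 = 14.9496 s.
Layer cycle: 14.9496 + 13.9 → 28.8496 s.
Build time = 2250 × 28.8496 = 64911.6 s = 18.03 hours.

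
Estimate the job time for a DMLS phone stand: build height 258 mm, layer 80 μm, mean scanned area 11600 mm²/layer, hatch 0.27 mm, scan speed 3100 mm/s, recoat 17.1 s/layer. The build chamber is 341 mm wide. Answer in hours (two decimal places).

Layers = ⌈258/0.08⌉ = 3225.
Hatch length per layer: 11600 / 0.27 → 42963 mm.
Scan time per layer = 42963 / 3100 = 13.859 s.
Per-layer time = 13.859 + 17.1, so 30.959 s.
Total: 3225 × 30.959 s = 99842.775 s → 27.73 hours.

27.73 hours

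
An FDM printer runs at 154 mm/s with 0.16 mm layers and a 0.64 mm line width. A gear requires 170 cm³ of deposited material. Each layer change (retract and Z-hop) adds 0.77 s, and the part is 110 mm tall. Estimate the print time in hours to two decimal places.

Extrusion cross-section = 0.16 × 0.64, so 0.1024 mm².
Path length: 170000 mm³ / 0.1024 mm² → 1660156.3 mm.
Print-move time: 1660156.3 / 154 → 10780.2 s.
Layers = ⌈110/0.16⌉ = 688.
Layer-change overhead = 688 × 0.77 = 529.76 s.
Altogether 10780.2 + 529.76 = 11309.96 s, i.e. 3.14 hours.

3.14 hours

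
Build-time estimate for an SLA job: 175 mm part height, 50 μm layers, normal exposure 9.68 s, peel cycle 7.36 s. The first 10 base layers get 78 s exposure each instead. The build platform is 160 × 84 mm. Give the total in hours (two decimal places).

16.76 hours

Number of layers: 175 / 0.05 → 3500 (rounded up).
Burn-in layers = 10 × (78 + 7.36), so 853.6 s.
Normal layers = 3490 × (9.68 + 7.36), so 59469.6 s.
Sum: 853.6 + 59469.6 = 60323.2 s → 16.76 hours.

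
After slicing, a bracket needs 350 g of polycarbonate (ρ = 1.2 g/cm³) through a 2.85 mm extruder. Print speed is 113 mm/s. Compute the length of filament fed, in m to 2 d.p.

Extruded volume: 350/1.2 = 291.6667 cm³ (291666.7 mm³).
A = π r² = π × 1.425² = 6.3794 mm².
L = V/A = 291666.7/6.3794 = 45720.08 mm → 45.72 m.

45.72 m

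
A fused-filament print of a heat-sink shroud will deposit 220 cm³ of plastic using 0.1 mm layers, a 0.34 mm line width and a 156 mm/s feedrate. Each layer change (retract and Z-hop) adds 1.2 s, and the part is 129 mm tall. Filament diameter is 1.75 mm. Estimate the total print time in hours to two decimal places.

11.95 hours

Line area = 0.1 × 0.34 = 0.034 mm².
Path length: 220000 mm³ / 0.034 mm² → 6470588.2 mm.
Time extruding = 6470588.2 / 156 = 41478.1 s.
Layer count = ceil(129 / 0.1) = 1290.
Layer-change overhead = 1290 × 1.2 = 1548 s.
Total = 41478.1 + 1548 = 43026.1 s = 11.95 hours.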